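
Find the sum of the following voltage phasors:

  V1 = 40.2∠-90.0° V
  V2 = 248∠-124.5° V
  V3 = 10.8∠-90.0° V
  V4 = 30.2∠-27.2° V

Step 1 — Convert each phasor to rectangular form:
  V1 = 40.2·(cos(-90.0°) + j·sin(-90.0°)) = 0 - j40.2 V
  V2 = 248·(cos(-124.5°) + j·sin(-124.5°)) = -140.5 - j204.4 V
  V3 = 10.8·(cos(-90.0°) + j·sin(-90.0°)) = 0 - j10.8 V
  V4 = 30.2·(cos(-27.2°) + j·sin(-27.2°)) = 26.86 - j13.8 V
Step 2 — Sum components: V_total = -113.6 - j269.2 V.
Step 3 — Convert to polar: |V_total| = 292.2 V, ∠V_total = -112.9°.

V_total = 292.2∠-112.9° V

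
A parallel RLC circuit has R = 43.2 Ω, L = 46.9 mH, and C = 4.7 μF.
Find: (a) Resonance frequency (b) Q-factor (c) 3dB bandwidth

Step 1 — Resonance: ω₀ = 1/√(LC) = 1/√(0.0469·4.7e-06) = 2130 rad/s.
Step 2 — f₀ = ω₀/(2π) = 339 Hz.
Step 3 — Parallel Q: Q = R/(ω₀L) = 43.2/(2130·0.0469) = 0.4325.
Step 4 — Bandwidth: Δω = ω₀/Q = 4925 rad/s; BW = Δω/(2π) = 783.9 Hz.

(a) f₀ = 339 Hz  (b) Q = 0.4325  (c) BW = 783.9 Hz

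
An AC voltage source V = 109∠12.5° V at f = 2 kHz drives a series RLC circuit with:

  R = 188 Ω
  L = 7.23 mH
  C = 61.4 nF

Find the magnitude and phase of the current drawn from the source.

Step 1 — Angular frequency: ω = 2π·f = 2π·2000 = 1.257e+04 rad/s.
Step 2 — Component impedances:
  R: Z = R = 188 Ω
  L: Z = jωL = j·1.257e+04·0.00723 = 0 + j90.85 Ω
  C: Z = 1/(jωC) = -j/(ω·C) = 0 - j1296 Ω
Step 3 — Series combination: Z_total = R + L + C = 188 - j1205 Ω = 1220∠-81.1° Ω.
Step 4 — Source phasor: V = 109∠12.5° V = 106.4 + j23.59 V.
Step 5 — Ohm's law: I = V / Z_total = (106.4 + j23.59) / (188 - j1205) = -0.005664 + j0.08918 A.
Step 6 — Convert to polar: |I| = 0.08936 A, ∠I = 93.6°.

I = 0.08936∠93.6° A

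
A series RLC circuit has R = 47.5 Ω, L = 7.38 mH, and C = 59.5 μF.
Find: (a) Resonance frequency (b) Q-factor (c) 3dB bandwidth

Step 1 — Resonance condition Im(Z)=0 gives ω₀ = 1/√(LC).
Step 2 — ω₀ = 1/√(0.00738·5.95e-05) = 1509 rad/s.
Step 3 — f₀ = ω₀/(2π) = 240.2 Hz.
Step 4 — Series Q: Q = ω₀L/R = 1509·0.00738/47.5 = 0.2345.
Step 5 — 3dB bandwidth: Δω = ω₀/Q = 6436 rad/s; BW = Δω/(2π) = 1024 Hz.

(a) f₀ = 240.2 Hz  (b) Q = 0.2345  (c) BW = 1024 Hz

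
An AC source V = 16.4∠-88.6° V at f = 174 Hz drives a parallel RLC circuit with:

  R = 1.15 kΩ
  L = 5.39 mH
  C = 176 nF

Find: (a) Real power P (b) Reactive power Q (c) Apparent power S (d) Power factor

Step 1 — Angular frequency: ω = 2π·f = 2π·174 = 1093 rad/s.
Step 2 — Component impedances:
  R: Z = R = 1150 Ω
  L: Z = jωL = j·1093·0.00539 = 0 + j5.893 Ω
  C: Z = 1/(jωC) = -j/(ω·C) = 0 - j5197 Ω
Step 3 — Parallel combination: 1/Z_total = 1/R + 1/L + 1/C; Z_total = 0.03026 + j5.899 Ω = 5.899∠89.7° Ω.
Step 4 — Source phasor: V = 16.4∠-88.6° V = 0.4007 - j16.4 V.
Step 5 — Current: I = V / Z = -2.779 - j0.08218 A = 2.78∠-178.3° A.
Step 6 — Complex power: S = V·I* = 0.2339 + j45.59 VA.
Step 7 — Real power: P = Re(S) = 0.2339 W.
Step 8 — Reactive power: Q = Im(S) = 45.59 VAR.
Step 9 — Apparent power: |S| = 45.59 VA.
Step 10 — Power factor: PF = P/|S| = 0.00513 (lagging).

(a) P = 0.2339 W  (b) Q = 45.59 VAR  (c) S = 45.59 VA  (d) PF = 0.00513 (lagging)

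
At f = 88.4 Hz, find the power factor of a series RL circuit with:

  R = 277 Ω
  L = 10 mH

Step 1 — Angular frequency: ω = 2π·f = 2π·88.4 = 555.4 rad/s.
Step 2 — Component impedances:
  R: Z = R = 277 Ω
  L: Z = jωL = j·555.4·0.01 = 0 + j5.554 Ω
Step 3 — Series combination: Z_total = R + L = 277 + j5.554 Ω = 277.1∠1.1° Ω.
Step 4 — Power factor: PF = cos(φ) = Re(Z)/|Z| = 277/277.06 = 0.9998.
Step 5 — Type: Im(Z) = 5.554 ⇒ lagging (phase φ = 1.1°).

PF = 0.9998 (lagging, φ = 1.1°)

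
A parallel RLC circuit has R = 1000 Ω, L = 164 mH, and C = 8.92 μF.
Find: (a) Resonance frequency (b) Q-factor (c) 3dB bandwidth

Step 1 — Resonance: ω₀ = 1/√(LC) = 1/√(0.164·8.92e-06) = 826.8 rad/s.
Step 2 — f₀ = ω₀/(2π) = 131.6 Hz.
Step 3 — Parallel Q: Q = R/(ω₀L) = 1000/(826.8·0.164) = 7.375.
Step 4 — Bandwidth: Δω = ω₀/Q = 112.1 rad/s; BW = Δω/(2π) = 17.84 Hz.

(a) f₀ = 131.6 Hz  (b) Q = 7.375  (c) BW = 17.84 Hz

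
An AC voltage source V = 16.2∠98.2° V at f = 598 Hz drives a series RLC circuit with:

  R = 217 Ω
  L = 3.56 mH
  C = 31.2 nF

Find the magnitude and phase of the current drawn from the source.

Step 1 — Angular frequency: ω = 2π·f = 2π·598 = 3757 rad/s.
Step 2 — Component impedances:
  R: Z = R = 217 Ω
  L: Z = jωL = j·3757·0.00356 = 0 + j13.38 Ω
  C: Z = 1/(jωC) = -j/(ω·C) = 0 - j8530 Ω
Step 3 — Series combination: Z_total = R + L + C = 217 - j8517 Ω = 8520∠-88.5° Ω.
Step 4 — Source phasor: V = 16.2∠98.2° V = -2.311 + j16.03 V.
Step 5 — Ohm's law: I = V / Z_total = (-2.311 + j16.03) / (217 - j8517) = -0.001888 - j0.0002232 A.
Step 6 — Convert to polar: |I| = 0.001901 A, ∠I = -173.3°.

I = 0.001901∠-173.3° A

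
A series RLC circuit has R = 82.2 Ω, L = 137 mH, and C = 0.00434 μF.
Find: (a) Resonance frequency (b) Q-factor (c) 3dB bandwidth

Step 1 — Resonance condition Im(Z)=0 gives ω₀ = 1/√(LC).
Step 2 — ω₀ = 1/√(0.137·4.34e-09) = 4.101e+04 rad/s.
Step 3 — f₀ = ω₀/(2π) = 6527 Hz.
Step 4 — Series Q: Q = ω₀L/R = 4.101e+04·0.137/82.2 = 68.35.
Step 5 — 3dB bandwidth: Δω = ω₀/Q = 600 rad/s; BW = Δω/(2π) = 95.49 Hz.

(a) f₀ = 6527 Hz  (b) Q = 68.35  (c) BW = 95.49 Hz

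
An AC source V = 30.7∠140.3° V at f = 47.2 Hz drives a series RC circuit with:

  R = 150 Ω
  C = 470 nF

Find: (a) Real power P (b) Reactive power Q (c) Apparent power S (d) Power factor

Step 1 — Angular frequency: ω = 2π·f = 2π·47.2 = 296.6 rad/s.
Step 2 — Component impedances:
  R: Z = R = 150 Ω
  C: Z = 1/(jωC) = -j/(ω·C) = 0 - j7174 Ω
Step 3 — Series combination: Z_total = R + C = 150 - j7174 Ω = 7176∠-88.8° Ω.
Step 4 — Source phasor: V = 30.7∠140.3° V = -23.62 + j19.61 V.
Step 5 — Current: I = V / Z = -0.002801 - j0.003234 A = 0.004278∠-130.9° A.
Step 6 — Complex power: S = V·I* = 0.002745 - j0.1313 VA.
Step 7 — Real power: P = Re(S) = 0.002745 W.
Step 8 — Reactive power: Q = Im(S) = -0.1313 VAR.
Step 9 — Apparent power: |S| = 0.1313 VA.
Step 10 — Power factor: PF = P/|S| = 0.0209 (leading).

(a) P = 0.002745 W  (b) Q = -0.1313 VAR  (c) S = 0.1313 VA  (d) PF = 0.0209 (leading)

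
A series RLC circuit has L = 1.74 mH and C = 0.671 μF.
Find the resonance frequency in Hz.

Step 1 — Resonance condition Im(Z)=0 gives ω₀ = 1/√(LC).
Step 2 — ω₀ = 1/√(0.00174·6.71e-07) = 2.927e+04 rad/s.
Step 3 — f₀ = ω₀/(2π) = 4658 Hz.

f₀ = 4658 Hz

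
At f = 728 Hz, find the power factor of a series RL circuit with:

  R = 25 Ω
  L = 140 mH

Step 1 — Angular frequency: ω = 2π·f = 2π·728 = 4574 rad/s.
Step 2 — Component impedances:
  R: Z = R = 25 Ω
  L: Z = jωL = j·4574·0.14 = 0 + j640.4 Ω
Step 3 — Series combination: Z_total = R + L = 25 + j640.4 Ω = 640.9∠87.8° Ω.
Step 4 — Power factor: PF = cos(φ) = Re(Z)/|Z| = 25/640.9 = 0.03901.
Step 5 — Type: Im(Z) = 640.4 ⇒ lagging (phase φ = 87.8°).

PF = 0.03901 (lagging, φ = 87.8°)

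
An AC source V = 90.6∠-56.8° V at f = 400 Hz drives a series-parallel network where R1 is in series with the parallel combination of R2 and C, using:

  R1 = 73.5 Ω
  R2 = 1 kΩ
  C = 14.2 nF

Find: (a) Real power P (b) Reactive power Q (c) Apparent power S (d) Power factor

Step 1 — Angular frequency: ω = 2π·f = 2π·400 = 2513 rad/s.
Step 2 — Component impedances:
  R1: Z = R = 73.5 Ω
  R2: Z = R = 1000 Ω
  C: Z = 1/(jωC) = -j/(ω·C) = 0 - j2.802e+04 Ω
Step 3 — Parallel branch: R2 || C = 1/(1/R2 + 1/C) = 998.7 - j35.64 Ω.
Step 4 — Series with R1: Z_total = R1 + (R2 || C) = 1072 - j35.64 Ω = 1073∠-1.9° Ω.
Step 5 — Source phasor: V = 90.6∠-56.8° V = 49.61 - j75.81 V.
Step 6 — Current: I = V / Z = 0.04856 - j0.06909 A = 0.08445∠-54.9° A.
Step 7 — Complex power: S = V·I* = 7.647 - j0.2542 VA.
Step 8 — Real power: P = Re(S) = 7.647 W.
Step 9 — Reactive power: Q = Im(S) = -0.2542 VAR.
Step 10 — Apparent power: |S| = 7.651 VA.
Step 11 — Power factor: PF = P/|S| = 0.9994 (leading).

(a) P = 7.647 W  (b) Q = -0.2542 VAR  (c) S = 7.651 VA  (d) PF = 0.9994 (leading)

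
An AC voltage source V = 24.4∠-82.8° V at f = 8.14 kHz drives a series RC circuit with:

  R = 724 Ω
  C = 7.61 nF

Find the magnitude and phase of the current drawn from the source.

Step 1 — Angular frequency: ω = 2π·f = 2π·8140 = 5.115e+04 rad/s.
Step 2 — Component impedances:
  R: Z = R = 724 Ω
  C: Z = 1/(jωC) = -j/(ω·C) = 0 - j2569 Ω
Step 3 — Series combination: Z_total = R + C = 724 - j2569 Ω = 2669∠-74.3° Ω.
Step 4 — Source phasor: V = 24.4∠-82.8° V = 3.058 - j24.21 V.
Step 5 — Ohm's law: I = V / Z_total = (3.058 - j24.21) / (724 - j2569) = 0.00904 - j0.001357 A.
Step 6 — Convert to polar: |I| = 0.009141 A, ∠I = -8.5°.

I = 0.009141∠-8.5° A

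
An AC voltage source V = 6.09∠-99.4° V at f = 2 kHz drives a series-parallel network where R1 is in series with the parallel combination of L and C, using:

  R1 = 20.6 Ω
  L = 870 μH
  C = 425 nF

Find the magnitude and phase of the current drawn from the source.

Step 1 — Angular frequency: ω = 2π·f = 2π·2000 = 1.257e+04 rad/s.
Step 2 — Component impedances:
  R1: Z = R = 20.6 Ω
  L: Z = jωL = j·1.257e+04·0.00087 = 0 + j10.93 Ω
  C: Z = 1/(jωC) = -j/(ω·C) = 0 - j187.2 Ω
Step 3 — Parallel branch: L || C = 1/(1/L + 1/C) = 0 + j11.61 Ω.
Step 4 — Series with R1: Z_total = R1 + (L || C) = 20.6 + j11.61 Ω = 23.65∠29.4° Ω.
Step 5 — Source phasor: V = 6.09∠-99.4° V = -0.9947 - j6.008 V.
Step 6 — Ohm's law: I = V / Z_total = (-0.9947 - j6.008) / (20.6 + j11.61) = -0.1614 - j0.2007 A.
Step 7 — Convert to polar: |I| = 0.2575 A, ∠I = -128.8°.

I = 0.2575∠-128.8° A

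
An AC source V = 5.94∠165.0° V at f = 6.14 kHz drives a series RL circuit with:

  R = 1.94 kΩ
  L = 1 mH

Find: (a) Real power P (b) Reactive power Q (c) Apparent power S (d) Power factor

Step 1 — Angular frequency: ω = 2π·f = 2π·6140 = 3.858e+04 rad/s.
Step 2 — Component impedances:
  R: Z = R = 1940 Ω
  L: Z = jωL = j·3.858e+04·0.001 = 0 + j38.58 Ω
Step 3 — Series combination: Z_total = R + L = 1940 + j38.58 Ω = 1940∠1.1° Ω.
Step 4 — Source phasor: V = 5.94∠165.0° V = -5.738 + j1.537 V.
Step 5 — Current: I = V / Z = -0.002941 + j0.0008509 A = 0.003061∠163.9° A.
Step 6 — Complex power: S = V·I* = 0.01818 + j0.0003615 VA.
Step 7 — Real power: P = Re(S) = 0.01818 W.
Step 8 — Reactive power: Q = Im(S) = 0.0003615 VAR.
Step 9 — Apparent power: |S| = 0.01818 VA.
Step 10 — Power factor: PF = P/|S| = 0.9998 (lagging).

(a) P = 0.01818 W  (b) Q = 0.0003615 VAR  (c) S = 0.01818 VA  (d) PF = 0.9998 (lagging)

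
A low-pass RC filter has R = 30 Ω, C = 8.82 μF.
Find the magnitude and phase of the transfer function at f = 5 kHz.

Step 1 — Angular frequency: ω = 2π·5000 = 3.142e+04 rad/s.
Step 2 — Transfer function: H(jω) = 1/(1 + jωRC).
Step 3 — Denominator: 1 + jωRC = 1 + j·3.142e+04·30·8.82e-06 = 1 + j8.313.
Step 4 — H = 0.01427 - j0.1186.
Step 5 — Magnitude: |H| = 0.1194 (-18.5 dB); phase: φ = -83.1°.

|H| = 0.1194 (-18.5 dB), φ = -83.1°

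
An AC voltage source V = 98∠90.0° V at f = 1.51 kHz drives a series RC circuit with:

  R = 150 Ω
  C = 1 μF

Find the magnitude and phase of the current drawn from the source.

Step 1 — Angular frequency: ω = 2π·f = 2π·1510 = 9488 rad/s.
Step 2 — Component impedances:
  R: Z = R = 150 Ω
  C: Z = 1/(jωC) = -j/(ω·C) = 0 - j105.4 Ω
Step 3 — Series combination: Z_total = R + C = 150 - j105.4 Ω = 183.3∠-35.1° Ω.
Step 4 — Source phasor: V = 98∠90.0° V = 0 + j98 V.
Step 5 — Ohm's law: I = V / Z_total = (0 + j98) / (150 - j105.4) = -0.3073 + j0.4374 A.
Step 6 — Convert to polar: |I| = 0.5346 A, ∠I = 125.1°.

I = 0.5346∠125.1° A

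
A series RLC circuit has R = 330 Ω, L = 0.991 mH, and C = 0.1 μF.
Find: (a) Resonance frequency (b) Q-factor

Step 1 — Resonance condition Im(Z)=0 gives ω₀ = 1/√(LC).
Step 2 — ω₀ = 1/√(0.000991·1e-07) = 1.005e+05 rad/s.
Step 3 — f₀ = ω₀/(2π) = 1.599e+04 Hz.
Step 4 — Series Q: Q = ω₀L/R = 1.005e+05·0.000991/330 = 0.3017.

(a) f₀ = 1.599e+04 Hz  (b) Q = 0.3017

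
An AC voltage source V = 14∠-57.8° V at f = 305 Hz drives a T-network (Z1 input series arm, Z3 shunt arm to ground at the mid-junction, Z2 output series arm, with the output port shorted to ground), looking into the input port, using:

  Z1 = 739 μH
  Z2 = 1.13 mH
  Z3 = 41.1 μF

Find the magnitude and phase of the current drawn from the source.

Step 1 — Angular frequency: ω = 2π·f = 2π·305 = 1916 rad/s.
Step 2 — Component impedances:
  Z1: Z = jωL = j·1916·0.000739 = 0 + j1.416 Ω
  Z2: Z = jωL = j·1916·0.00113 = 0 + j2.165 Ω
  Z3: Z = 1/(jωC) = -j/(ω·C) = 0 - j12.7 Ω
Step 3 — With the output port shorted to ground, the output series arm Z2 runs from the junction to ground; the shunt arm Z3 also runs from the junction to ground. They appear in parallel: Z3 || Z2 = 0 + j2.611 Ω.
Step 4 — Series with input arm Z1: Z_in = Z1 + (Z3 || Z2) = 0 + j4.027 Ω = 4.027∠90.0° Ω.
Step 5 — Source phasor: V = 14∠-57.8° V = 7.46 - j11.85 V.
Step 6 — Ohm's law: I = V / Z_total = (7.46 - j11.85) / (0 + j4.027) = -2.942 - j1.853 A.
Step 7 — Convert to polar: |I| = 3.477 A, ∠I = -147.8°.

I = 3.477∠-147.8° A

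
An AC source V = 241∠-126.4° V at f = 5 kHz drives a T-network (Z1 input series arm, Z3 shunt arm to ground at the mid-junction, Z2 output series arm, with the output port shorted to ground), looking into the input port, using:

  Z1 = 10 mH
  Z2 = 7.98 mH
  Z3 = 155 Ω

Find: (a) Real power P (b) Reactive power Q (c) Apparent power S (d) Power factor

Step 1 — Angular frequency: ω = 2π·f = 2π·5000 = 3.142e+04 rad/s.
Step 2 — Component impedances:
  Z1: Z = jωL = j·3.142e+04·0.01 = 0 + j314.2 Ω
  Z2: Z = jωL = j·3.142e+04·0.00798 = 0 + j250.7 Ω
  Z3: Z = R = 155 Ω
Step 3 — With the output port shorted to ground, the output series arm Z2 runs from the junction to ground; the shunt arm Z3 also runs from the junction to ground. They appear in parallel: Z3 || Z2 = 112.1 + j69.33 Ω.
Step 4 — Series with input arm Z1: Z_in = Z1 + (Z3 || Z2) = 112.1 + j383.5 Ω = 399.5∠73.7° Ω.
Step 5 — Source phasor: V = 241∠-126.4° V = -143 - j194 V.
Step 6 — Current: I = V / Z = -0.5664 + j0.2073 A = 0.6032∠159.9° A.
Step 7 — Complex power: S = V·I* = 40.8 + j139.5 VA.
Step 8 — Real power: P = Re(S) = 40.8 W.
Step 9 — Reactive power: Q = Im(S) = 139.5 VAR.
Step 10 — Apparent power: |S| = 145.4 VA.
Step 11 — Power factor: PF = P/|S| = 0.2807 (lagging).

(a) P = 40.8 W  (b) Q = 139.5 VAR  (c) S = 145.4 VA  (d) PF = 0.2807 (lagging)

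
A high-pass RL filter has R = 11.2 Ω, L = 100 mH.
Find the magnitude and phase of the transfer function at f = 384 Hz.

Step 1 — Angular frequency: ω = 2π·384 = 2413 rad/s.
Step 2 — Transfer function: H(jω) = jωL/(R + jωL).
Step 3 — Numerator jωL = j·241.3; denominator R + jωL = 11.2 + j241.3.
Step 4 — H = 0.9978 + j0.04632.
Step 5 — Magnitude: |H| = 0.9989 (-0.0 dB); phase: φ = 2.7°.

|H| = 0.9989 (-0.0 dB), φ = 2.7°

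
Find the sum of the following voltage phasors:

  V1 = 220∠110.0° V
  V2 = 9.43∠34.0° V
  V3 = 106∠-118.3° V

Step 1 — Convert each phasor to rectangular form:
  V1 = 220·(cos(110.0°) + j·sin(110.0°)) = -75.24 + j206.7 V
  V2 = 9.43·(cos(34.0°) + j·sin(34.0°)) = 7.818 + j5.273 V
  V3 = 106·(cos(-118.3°) + j·sin(-118.3°)) = -50.25 - j93.33 V
Step 2 — Sum components: V_total = -117.7 + j118.7 V.
Step 3 — Convert to polar: |V_total| = 167.1 V, ∠V_total = 134.8°.

V_total = 167.1∠134.8° V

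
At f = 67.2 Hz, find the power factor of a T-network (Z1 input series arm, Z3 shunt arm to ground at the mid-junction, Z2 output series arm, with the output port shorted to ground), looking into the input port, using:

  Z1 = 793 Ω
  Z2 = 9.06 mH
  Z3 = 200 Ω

Step 1 — Angular frequency: ω = 2π·f = 2π·67.2 = 422.2 rad/s.
Step 2 — Component impedances:
  Z1: Z = R = 793 Ω
  Z2: Z = jωL = j·422.2·0.00906 = 0 + j3.825 Ω
  Z3: Z = R = 200 Ω
Step 3 — With the output port shorted to ground, the output series arm Z2 runs from the junction to ground; the shunt arm Z3 also runs from the junction to ground. They appear in parallel: Z3 || Z2 = 0.07314 + j3.824 Ω.
Step 4 — Series with input arm Z1: Z_in = Z1 + (Z3 || Z2) = 793.1 + j3.824 Ω = 793.1∠0.3° Ω.
Step 5 — Power factor: PF = cos(φ) = Re(Z)/|Z| = 793.1/793.1 = 1.
Step 6 — Type: Im(Z) = 3.824 ⇒ lagging (phase φ = 0.3°).

PF = 1 (lagging, φ = 0.3°)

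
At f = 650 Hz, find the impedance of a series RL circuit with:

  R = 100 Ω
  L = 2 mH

Step 1 — Angular frequency: ω = 2π·f = 2π·650 = 4084 rad/s.
Step 2 — Component impedances:
  R: Z = R = 100 Ω
  L: Z = jωL = j·4084·0.002 = 0 + j8.168 Ω
Step 3 — Series combination: Z_total = R + L = 100 + j8.168 Ω = 100.3∠4.7° Ω.

Z = 100 + j8.168 Ω = 100.3∠4.7° Ω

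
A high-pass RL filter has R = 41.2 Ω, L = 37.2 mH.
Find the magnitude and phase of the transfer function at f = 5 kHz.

Step 1 — Angular frequency: ω = 2π·5000 = 3.142e+04 rad/s.
Step 2 — Transfer function: H(jω) = jωL/(R + jωL).
Step 3 — Numerator jωL = j·1169; denominator R + jωL = 41.2 + j1169.
Step 4 — H = 0.9988 + j0.03521.
Step 5 — Magnitude: |H| = 0.9994 (-0.0 dB); phase: φ = 2.0°.

|H| = 0.9994 (-0.0 dB), φ = 2.0°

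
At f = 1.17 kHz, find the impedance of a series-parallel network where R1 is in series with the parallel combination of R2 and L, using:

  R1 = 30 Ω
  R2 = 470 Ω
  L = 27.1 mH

Step 1 — Angular frequency: ω = 2π·f = 2π·1170 = 7351 rad/s.
Step 2 — Component impedances:
  R1: Z = R = 30 Ω
  R2: Z = R = 470 Ω
  L: Z = jωL = j·7351·0.0271 = 0 + j199.2 Ω
Step 3 — Parallel branch: R2 || L = 1/(1/R2 + 1/L) = 71.58 + j168.9 Ω.
Step 4 — Series with R1: Z_total = R1 + (R2 || L) = 101.6 + j168.9 Ω = 197.1∠59.0° Ω.

Z = 101.6 + j168.9 Ω = 197.1∠59.0° Ω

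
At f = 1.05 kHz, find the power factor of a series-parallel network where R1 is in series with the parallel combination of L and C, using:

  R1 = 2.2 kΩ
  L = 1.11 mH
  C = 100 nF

Step 1 — Angular frequency: ω = 2π·f = 2π·1050 = 6597 rad/s.
Step 2 — Component impedances:
  R1: Z = R = 2200 Ω
  L: Z = jωL = j·6597·0.00111 = 0 + j7.323 Ω
  C: Z = 1/(jωC) = -j/(ω·C) = 0 - j1516 Ω
Step 3 — Parallel branch: L || C = 1/(1/L + 1/C) = 0 + j7.359 Ω.
Step 4 — Series with R1: Z_total = R1 + (L || C) = 2200 + j7.359 Ω = 2200∠0.2° Ω.
Step 5 — Power factor: PF = cos(φ) = Re(Z)/|Z| = 2200/2200 = 1.
Step 6 — Type: Im(Z) = 7.359 ⇒ lagging (phase φ = 0.2°).

PF = 1 (lagging, φ = 0.2°)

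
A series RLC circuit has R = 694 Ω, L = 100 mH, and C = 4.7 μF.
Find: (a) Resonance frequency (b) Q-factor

Step 1 — Resonance condition Im(Z)=0 gives ω₀ = 1/√(LC).
Step 2 — ω₀ = 1/√(0.1·4.7e-06) = 1459 rad/s.
Step 3 — f₀ = ω₀/(2π) = 232.2 Hz.
Step 4 — Series Q: Q = ω₀L/R = 1459·0.1/694 = 0.2102.

(a) f₀ = 232.2 Hz  (b) Q = 0.2102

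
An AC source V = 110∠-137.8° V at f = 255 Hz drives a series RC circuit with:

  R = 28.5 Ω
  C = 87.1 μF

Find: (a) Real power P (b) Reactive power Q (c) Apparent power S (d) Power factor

Step 1 — Angular frequency: ω = 2π·f = 2π·255 = 1602 rad/s.
Step 2 — Component impedances:
  R: Z = R = 28.5 Ω
  C: Z = 1/(jωC) = -j/(ω·C) = 0 - j7.166 Ω
Step 3 — Series combination: Z_total = R + C = 28.5 - j7.166 Ω = 29.39∠-14.1° Ω.
Step 4 — Source phasor: V = 110∠-137.8° V = -81.49 - j73.89 V.
Step 5 — Current: I = V / Z = -2.076 - j3.115 A = 3.743∠-123.7° A.
Step 6 — Complex power: S = V·I* = 399.3 - j100.4 VA.
Step 7 — Real power: P = Re(S) = 399.3 W.
Step 8 — Reactive power: Q = Im(S) = -100.4 VAR.
Step 9 — Apparent power: |S| = 411.7 VA.
Step 10 — Power factor: PF = P/|S| = 0.9698 (leading).

(a) P = 399.3 W  (b) Q = -100.4 VAR  (c) S = 411.7 VA  (d) PF = 0.9698 (leading)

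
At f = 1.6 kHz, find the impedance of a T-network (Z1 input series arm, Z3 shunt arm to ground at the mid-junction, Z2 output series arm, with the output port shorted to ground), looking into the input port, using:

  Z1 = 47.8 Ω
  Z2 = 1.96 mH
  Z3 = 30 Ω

Step 1 — Angular frequency: ω = 2π·f = 2π·1600 = 1.005e+04 rad/s.
Step 2 — Component impedances:
  Z1: Z = R = 47.8 Ω
  Z2: Z = jωL = j·1.005e+04·0.00196 = 0 + j19.7 Ω
  Z3: Z = R = 30 Ω
Step 3 — With the output port shorted to ground, the output series arm Z2 runs from the junction to ground; the shunt arm Z3 also runs from the junction to ground. They appear in parallel: Z3 || Z2 = 9.041 + j13.77 Ω.
Step 4 — Series with input arm Z1: Z_in = Z1 + (Z3 || Z2) = 56.84 + j13.77 Ω = 58.48∠13.6° Ω.

Z = 56.84 + j13.77 Ω = 58.48∠13.6° Ω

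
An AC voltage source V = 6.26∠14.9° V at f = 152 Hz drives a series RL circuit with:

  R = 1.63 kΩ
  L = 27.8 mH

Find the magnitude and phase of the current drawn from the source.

Step 1 — Angular frequency: ω = 2π·f = 2π·152 = 955 rad/s.
Step 2 — Component impedances:
  R: Z = R = 1630 Ω
  L: Z = jωL = j·955·0.0278 = 0 + j26.55 Ω
Step 3 — Series combination: Z_total = R + L = 1630 + j26.55 Ω = 1630∠0.9° Ω.
Step 4 — Source phasor: V = 6.26∠14.9° V = 6.05 + j1.61 V.
Step 5 — Ohm's law: I = V / Z_total = (6.05 + j1.61) / (1630 + j26.55) = 0.003726 + j0.0009268 A.
Step 6 — Convert to polar: |I| = 0.00384 A, ∠I = 14.0°.

I = 0.00384∠14.0° A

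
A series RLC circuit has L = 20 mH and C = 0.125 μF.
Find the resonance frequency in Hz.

Step 1 — Resonance condition Im(Z)=0 gives ω₀ = 1/√(LC).
Step 2 — ω₀ = 1/√(0.02·1.25e-07) = 2e+04 rad/s.
Step 3 — f₀ = ω₀/(2π) = 3183 Hz.

f₀ = 3183 Hz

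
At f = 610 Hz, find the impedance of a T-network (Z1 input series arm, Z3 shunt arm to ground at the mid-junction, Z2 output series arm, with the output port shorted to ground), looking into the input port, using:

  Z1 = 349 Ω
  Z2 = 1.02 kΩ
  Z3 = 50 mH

Step 1 — Angular frequency: ω = 2π·f = 2π·610 = 3833 rad/s.
Step 2 — Component impedances:
  Z1: Z = R = 349 Ω
  Z2: Z = R = 1020 Ω
  Z3: Z = jωL = j·3833·0.05 = 0 + j191.6 Ω
Step 3 — With the output port shorted to ground, the output series arm Z2 runs from the junction to ground; the shunt arm Z3 also runs from the junction to ground. They appear in parallel: Z3 || Z2 = 34.78 + j185.1 Ω.
Step 4 — Series with input arm Z1: Z_in = Z1 + (Z3 || Z2) = 383.8 + j185.1 Ω = 426.1∠25.7° Ω.

Z = 383.8 + j185.1 Ω = 426.1∠25.7° Ω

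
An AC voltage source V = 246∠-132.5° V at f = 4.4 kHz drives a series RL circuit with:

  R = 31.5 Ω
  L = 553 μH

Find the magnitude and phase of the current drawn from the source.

Step 1 — Angular frequency: ω = 2π·f = 2π·4400 = 2.765e+04 rad/s.
Step 2 — Component impedances:
  R: Z = R = 31.5 Ω
  L: Z = jωL = j·2.765e+04·0.000553 = 0 + j15.29 Ω
Step 3 — Series combination: Z_total = R + L = 31.5 + j15.29 Ω = 35.01∠25.9° Ω.
Step 4 — Source phasor: V = 246∠-132.5° V = -166.2 - j181.4 V.
Step 5 — Ohm's law: I = V / Z_total = (-166.2 - j181.4) / (31.5 + j15.29) = -6.532 - j2.588 A.
Step 6 — Convert to polar: |I| = 7.026 A, ∠I = -158.4°.

I = 7.026∠-158.4° A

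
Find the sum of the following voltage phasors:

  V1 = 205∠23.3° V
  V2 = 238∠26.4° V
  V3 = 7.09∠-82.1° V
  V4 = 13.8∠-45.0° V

Step 1 — Convert each phasor to rectangular form:
  V1 = 205·(cos(23.3°) + j·sin(23.3°)) = 188.3 + j81.09 V
  V2 = 238·(cos(26.4°) + j·sin(26.4°)) = 213.2 + j105.8 V
  V3 = 7.09·(cos(-82.1°) + j·sin(-82.1°)) = 0.9745 - j7.023 V
  V4 = 13.8·(cos(-45.0°) + j·sin(-45.0°)) = 9.758 - j9.758 V
Step 2 — Sum components: V_total = 412.2 + j170.1 V.
Step 3 — Convert to polar: |V_total| = 445.9 V, ∠V_total = 22.4°.

V_total = 445.9∠22.4° V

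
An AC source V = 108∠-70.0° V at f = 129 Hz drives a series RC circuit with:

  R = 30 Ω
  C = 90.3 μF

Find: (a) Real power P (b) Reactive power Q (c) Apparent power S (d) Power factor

Step 1 — Angular frequency: ω = 2π·f = 2π·129 = 810.5 rad/s.
Step 2 — Component impedances:
  R: Z = R = 30 Ω
  C: Z = 1/(jωC) = -j/(ω·C) = 0 - j13.66 Ω
Step 3 — Series combination: Z_total = R + C = 30 - j13.66 Ω = 32.96∠-24.5° Ω.
Step 4 — Source phasor: V = 108∠-70.0° V = 36.94 - j101.5 V.
Step 5 — Current: I = V / Z = 2.296 - j2.337 A = 3.276∠-45.5° A.
Step 6 — Complex power: S = V·I* = 322 - j146.7 VA.
Step 7 — Real power: P = Re(S) = 322 W.
Step 8 — Reactive power: Q = Im(S) = -146.7 VAR.
Step 9 — Apparent power: |S| = 353.8 VA.
Step 10 — Power factor: PF = P/|S| = 0.9101 (leading).

(a) P = 322 W  (b) Q = -146.7 VAR  (c) S = 353.8 VA  (d) PF = 0.9101 (leading)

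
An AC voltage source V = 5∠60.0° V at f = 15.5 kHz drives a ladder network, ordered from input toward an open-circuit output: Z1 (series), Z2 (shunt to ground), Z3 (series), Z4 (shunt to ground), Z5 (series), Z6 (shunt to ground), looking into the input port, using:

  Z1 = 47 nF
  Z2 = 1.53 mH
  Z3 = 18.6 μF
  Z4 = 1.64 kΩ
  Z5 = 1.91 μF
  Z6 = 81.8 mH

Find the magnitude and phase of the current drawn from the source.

Step 1 — Angular frequency: ω = 2π·f = 2π·1.55e+04 = 9.739e+04 rad/s.
Step 2 — Component impedances:
  Z1: Z = 1/(jωC) = -j/(ω·C) = 0 - j218.5 Ω
  Z2: Z = jωL = j·9.739e+04·0.00153 = 0 + j149 Ω
  Z3: Z = 1/(jωC) = -j/(ω·C) = 0 - j0.552 Ω
  Z4: Z = R = 1640 Ω
  Z5: Z = 1/(jωC) = -j/(ω·C) = 0 - j5.376 Ω
  Z6: Z = jωL = j·9.739e+04·0.0818 = 0 + j7966 Ω
Step 3 — Ladder network (open output): work backward from the far end, alternating series and parallel combinations. Z_in = 12.94 - j73.35 Ω = 74.49∠-80.0° Ω.
Step 4 — Source phasor: V = 5∠60.0° V = 2.5 + j4.33 V.
Step 5 — Ohm's law: I = V / Z_total = (2.5 + j4.33) / (12.94 - j73.35) = -0.05142 + j0.04316 A.
Step 6 — Convert to polar: |I| = 0.06713 A, ∠I = 140.0°.

I = 0.06713∠140.0° A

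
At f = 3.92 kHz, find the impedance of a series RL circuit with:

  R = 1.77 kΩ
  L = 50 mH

Step 1 — Angular frequency: ω = 2π·f = 2π·3920 = 2.463e+04 rad/s.
Step 2 — Component impedances:
  R: Z = R = 1770 Ω
  L: Z = jωL = j·2.463e+04·0.05 = 0 + j1232 Ω
Step 3 — Series combination: Z_total = R + L = 1770 + j1232 Ω = 2156∠34.8° Ω.

Z = 1770 + j1232 Ω = 2156∠34.8° Ω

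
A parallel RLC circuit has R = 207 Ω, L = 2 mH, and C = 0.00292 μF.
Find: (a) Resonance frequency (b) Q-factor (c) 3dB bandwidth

Step 1 — Resonance: ω₀ = 1/√(LC) = 1/√(0.002·2.92e-09) = 4.138e+05 rad/s.
Step 2 — f₀ = ω₀/(2π) = 6.586e+04 Hz.
Step 3 — Parallel Q: Q = R/(ω₀L) = 207/(4.138e+05·0.002) = 0.2501.
Step 4 — Bandwidth: Δω = ω₀/Q = 1.654e+06 rad/s; BW = Δω/(2π) = 2.633e+05 Hz.

(a) f₀ = 6.586e+04 Hz  (b) Q = 0.2501  (c) BW = 2.633e+05 Hz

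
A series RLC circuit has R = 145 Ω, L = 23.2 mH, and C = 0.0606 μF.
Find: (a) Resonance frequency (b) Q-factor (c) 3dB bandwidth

Step 1 — Resonance: ω₀ = 1/√(LC) = 1/√(0.0232·6.06e-08) = 2.667e+04 rad/s.
Step 2 — f₀ = ω₀/(2π) = 4245 Hz.
Step 3 — Series Q: Q = ω₀L/R = 2.667e+04·0.0232/145 = 4.267.
Step 4 — Bandwidth: Δω = ω₀/Q = 6250 rad/s; BW = Δω/(2π) = 994.7 Hz.

(a) f₀ = 4245 Hz  (b) Q = 4.267  (c) BW = 994.7 Hz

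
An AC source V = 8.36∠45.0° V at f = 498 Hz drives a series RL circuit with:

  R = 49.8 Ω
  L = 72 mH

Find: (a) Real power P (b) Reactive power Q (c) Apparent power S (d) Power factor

Step 1 — Angular frequency: ω = 2π·f = 2π·498 = 3129 rad/s.
Step 2 — Component impedances:
  R: Z = R = 49.8 Ω
  L: Z = jωL = j·3129·0.072 = 0 + j225.3 Ω
Step 3 — Series combination: Z_total = R + L = 49.8 + j225.3 Ω = 230.7∠77.5° Ω.
Step 4 — Source phasor: V = 8.36∠45.0° V = 5.911 + j5.911 V.
Step 5 — Current: I = V / Z = 0.03055 - j0.01949 A = 0.03623∠-32.5° A.
Step 6 — Complex power: S = V·I* = 0.06538 + j0.2958 VA.
Step 7 — Real power: P = Re(S) = 0.06538 W.
Step 8 — Reactive power: Q = Im(S) = 0.2958 VAR.
Step 9 — Apparent power: |S| = 0.3029 VA.
Step 10 — Power factor: PF = P/|S| = 0.2158 (lagging).

(a) P = 0.06538 W  (b) Q = 0.2958 VAR  (c) S = 0.3029 VA  (d) PF = 0.2158 (lagging)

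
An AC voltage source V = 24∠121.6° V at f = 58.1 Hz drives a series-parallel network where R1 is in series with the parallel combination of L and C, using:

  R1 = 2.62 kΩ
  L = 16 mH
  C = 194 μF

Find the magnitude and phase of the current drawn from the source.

Step 1 — Angular frequency: ω = 2π·f = 2π·58.1 = 365.1 rad/s.
Step 2 — Component impedances:
  R1: Z = R = 2620 Ω
  L: Z = jωL = j·365.1·0.016 = 0 + j5.841 Ω
  C: Z = 1/(jωC) = -j/(ω·C) = 0 - j14.12 Ω
Step 3 — Parallel branch: L || C = 1/(1/L + 1/C) = 0 + j9.961 Ω.
Step 4 — Series with R1: Z_total = R1 + (L || C) = 2620 + j9.961 Ω = 2620∠0.2° Ω.
Step 5 — Source phasor: V = 24∠121.6° V = -12.58 + j20.44 V.
Step 6 — Ohm's law: I = V / Z_total = (-12.58 + j20.44) / (2620 + j9.961) = -0.00477 + j0.00782 A.
Step 7 — Convert to polar: |I| = 0.00916 A, ∠I = 121.4°.

I = 0.00916∠121.4° A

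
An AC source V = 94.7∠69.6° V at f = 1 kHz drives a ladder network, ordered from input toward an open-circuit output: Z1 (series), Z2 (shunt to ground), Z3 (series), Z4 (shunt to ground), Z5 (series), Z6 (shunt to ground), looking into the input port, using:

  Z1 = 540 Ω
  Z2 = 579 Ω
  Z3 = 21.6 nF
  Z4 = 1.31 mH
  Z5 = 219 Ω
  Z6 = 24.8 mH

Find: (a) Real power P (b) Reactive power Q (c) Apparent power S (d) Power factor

Step 1 — Angular frequency: ω = 2π·f = 2π·1000 = 6283 rad/s.
Step 2 — Component impedances:
  Z1: Z = R = 540 Ω
  Z2: Z = R = 579 Ω
  Z3: Z = 1/(jωC) = -j/(ω·C) = 0 - j7368 Ω
  Z4: Z = jωL = j·6283·0.00131 = 0 + j8.231 Ω
  Z5: Z = R = 219 Ω
  Z6: Z = jωL = j·6283·0.0248 = 0 + j155.8 Ω
Step 3 — Ladder network (open output): work backward from the far end, alternating series and parallel combinations. Z_in = 1115 - j45.27 Ω = 1116∠-2.3° Ω.
Step 4 — Source phasor: V = 94.7∠69.6° V = 33.01 + j88.76 V.
Step 5 — Current: I = V / Z = 0.02632 + j0.08064 A = 0.08483∠71.9° A.
Step 6 — Complex power: S = V·I* = 8.027 - j0.3257 VA.
Step 7 — Real power: P = Re(S) = 8.027 W.
Step 8 — Reactive power: Q = Im(S) = -0.3257 VAR.
Step 9 — Apparent power: |S| = 8.033 VA.
Step 10 — Power factor: PF = P/|S| = 0.9992 (leading).

(a) P = 8.027 W  (b) Q = -0.3257 VAR  (c) S = 8.033 VA  (d) PF = 0.9992 (leading)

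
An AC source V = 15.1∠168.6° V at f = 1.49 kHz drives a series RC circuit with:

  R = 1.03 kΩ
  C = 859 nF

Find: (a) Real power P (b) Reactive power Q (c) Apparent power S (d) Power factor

Step 1 — Angular frequency: ω = 2π·f = 2π·1490 = 9362 rad/s.
Step 2 — Component impedances:
  R: Z = R = 1030 Ω
  C: Z = 1/(jωC) = -j/(ω·C) = 0 - j124.3 Ω
Step 3 — Series combination: Z_total = R + C = 1030 - j124.3 Ω = 1037∠-6.9° Ω.
Step 4 — Source phasor: V = 15.1∠168.6° V = -14.8 + j2.985 V.
Step 5 — Current: I = V / Z = -0.01451 + j0.001146 A = 0.01455∠175.5° A.
Step 6 — Complex power: S = V·I* = 0.2182 - j0.02634 VA.
Step 7 — Real power: P = Re(S) = 0.2182 W.
Step 8 — Reactive power: Q = Im(S) = -0.02634 VAR.
Step 9 — Apparent power: |S| = 0.2198 VA.
Step 10 — Power factor: PF = P/|S| = 0.9928 (leading).

(a) P = 0.2182 W  (b) Q = -0.02634 VAR  (c) S = 0.2198 VA  (d) PF = 0.9928 (leading)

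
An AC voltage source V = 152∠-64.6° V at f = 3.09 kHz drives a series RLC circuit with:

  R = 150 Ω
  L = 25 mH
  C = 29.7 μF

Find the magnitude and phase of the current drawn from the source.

Step 1 — Angular frequency: ω = 2π·f = 2π·3090 = 1.942e+04 rad/s.
Step 2 — Component impedances:
  R: Z = R = 150 Ω
  L: Z = jωL = j·1.942e+04·0.025 = 0 + j485.4 Ω
  C: Z = 1/(jωC) = -j/(ω·C) = 0 - j1.734 Ω
Step 3 — Series combination: Z_total = R + L + C = 150 + j483.6 Ω = 506.4∠72.8° Ω.
Step 4 — Source phasor: V = 152∠-64.6° V = 65.2 - j137.3 V.
Step 5 — Ohm's law: I = V / Z_total = (65.2 - j137.3) / (150 + j483.6) = -0.2208 - j0.2033 A.
Step 6 — Convert to polar: |I| = 0.3002 A, ∠I = -137.4°.

I = 0.3002∠-137.4° A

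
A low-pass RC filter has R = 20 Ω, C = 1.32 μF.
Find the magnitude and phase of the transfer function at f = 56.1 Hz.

Step 1 — Angular frequency: ω = 2π·56.1 = 352.5 rad/s.
Step 2 — Transfer function: H(jω) = 1/(1 + jωRC).
Step 3 — Denominator: 1 + jωRC = 1 + j·352.5·20·1.32e-06 = 1 + j0.009306.
Step 4 — H = 0.9999 - j0.009305.
Step 5 — Magnitude: |H| = 1 (-0.0 dB); phase: φ = -0.5°.

|H| = 1 (-0.0 dB), φ = -0.5°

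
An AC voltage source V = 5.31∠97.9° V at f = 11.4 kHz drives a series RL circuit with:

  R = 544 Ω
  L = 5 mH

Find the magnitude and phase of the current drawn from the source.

Step 1 — Angular frequency: ω = 2π·f = 2π·1.14e+04 = 7.163e+04 rad/s.
Step 2 — Component impedances:
  R: Z = R = 544 Ω
  L: Z = jωL = j·7.163e+04·0.005 = 0 + j358.1 Ω
Step 3 — Series combination: Z_total = R + L = 544 + j358.1 Ω = 651.3∠33.4° Ω.
Step 4 — Source phasor: V = 5.31∠97.9° V = -0.7298 + j5.26 V.
Step 5 — Ohm's law: I = V / Z_total = (-0.7298 + j5.26) / (544 + j358.1) = 0.003505 + j0.007361 A.
Step 6 — Convert to polar: |I| = 0.008153 A, ∠I = 64.5°.

I = 0.008153∠64.5° A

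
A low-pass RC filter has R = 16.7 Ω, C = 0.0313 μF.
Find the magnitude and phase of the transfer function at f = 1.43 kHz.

Step 1 — Angular frequency: ω = 2π·1430 = 8985 rad/s.
Step 2 — Transfer function: H(jω) = 1/(1 + jωRC).
Step 3 — Denominator: 1 + jωRC = 1 + j·8985·16.7·3.13e-08 = 1 + j0.004697.
Step 4 — H = 1 - j0.004696.
Step 5 — Magnitude: |H| = 1 (-0.0 dB); phase: φ = -0.3°.

|H| = 1 (-0.0 dB), φ = -0.3°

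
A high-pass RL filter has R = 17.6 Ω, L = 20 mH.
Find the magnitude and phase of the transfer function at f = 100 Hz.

Step 1 — Angular frequency: ω = 2π·100 = 628.3 rad/s.
Step 2 — Transfer function: H(jω) = jωL/(R + jωL).
Step 3 — Numerator jωL = j·12.57; denominator R + jωL = 17.6 + j12.57.
Step 4 — H = 0.3377 + j0.4729.
Step 5 — Magnitude: |H| = 0.5811 (-4.7 dB); phase: φ = 54.5°.

|H| = 0.5811 (-4.7 dB), φ = 54.5°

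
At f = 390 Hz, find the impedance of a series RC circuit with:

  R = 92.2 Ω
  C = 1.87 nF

Step 1 — Angular frequency: ω = 2π·f = 2π·390 = 2450 rad/s.
Step 2 — Component impedances:
  R: Z = R = 92.2 Ω
  C: Z = 1/(jωC) = -j/(ω·C) = 0 - j2.182e+05 Ω
Step 3 — Series combination: Z_total = R + C = 92.2 - j2.182e+05 Ω = 2.182e+05∠-90.0° Ω.

Z = 92.2 - j2.182e+05 Ω = 2.182e+05∠-90.0° Ω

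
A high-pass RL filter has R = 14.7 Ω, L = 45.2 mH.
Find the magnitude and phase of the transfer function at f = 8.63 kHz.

Step 1 — Angular frequency: ω = 2π·8630 = 5.422e+04 rad/s.
Step 2 — Transfer function: H(jω) = jωL/(R + jωL).
Step 3 — Numerator jωL = j·2451; denominator R + jωL = 14.7 + j2451.
Step 4 — H = 1 + j0.005998.
Step 5 — Magnitude: |H| = 1 (-0.0 dB); phase: φ = 0.3°.

|H| = 1 (-0.0 dB), φ = 0.3°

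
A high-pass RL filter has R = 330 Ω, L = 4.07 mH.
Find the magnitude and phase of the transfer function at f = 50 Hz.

Step 1 — Angular frequency: ω = 2π·50 = 314.2 rad/s.
Step 2 — Transfer function: H(jω) = jωL/(R + jωL).
Step 3 — Numerator jωL = j·1.279; denominator R + jωL = 330 + j1.279.
Step 4 — H = 1.501e-05 + j0.003875.
Step 5 — Magnitude: |H| = 0.003875 (-48.2 dB); phase: φ = 89.8°.

|H| = 0.003875 (-48.2 dB), φ = 89.8°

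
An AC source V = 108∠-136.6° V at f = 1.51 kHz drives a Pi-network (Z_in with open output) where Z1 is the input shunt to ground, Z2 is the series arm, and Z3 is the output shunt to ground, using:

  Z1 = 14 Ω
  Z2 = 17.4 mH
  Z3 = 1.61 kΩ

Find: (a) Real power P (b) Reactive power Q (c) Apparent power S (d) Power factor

Step 1 — Angular frequency: ω = 2π·f = 2π·1510 = 9488 rad/s.
Step 2 — Component impedances:
  Z1: Z = R = 14 Ω
  Z2: Z = jωL = j·9488·0.0174 = 0 + j165.1 Ω
  Z3: Z = R = 1610 Ω
Step 3 — With open output, the series arm Z2 and the output shunt Z3 appear in series to ground: Z2 + Z3 = 1610 + j165.1 Ω.
Step 4 — Parallel with input shunt Z1: Z_in = Z1 || (Z2 + Z3) = 13.88 + j0.01214 Ω = 13.88∠0.1° Ω.
Step 5 — Source phasor: V = 108∠-136.6° V = -78.47 - j74.21 V.
Step 6 — Current: I = V / Z = -5.658 - j5.341 A = 7.781∠-136.7° A.
Step 7 — Complex power: S = V·I* = 840.3 + j0.7351 VA.
Step 8 — Real power: P = Re(S) = 840.3 W.
Step 9 — Reactive power: Q = Im(S) = 0.7351 VAR.
Step 10 — Apparent power: |S| = 840.3 VA.
Step 11 — Power factor: PF = P/|S| = 1 (lagging).

(a) P = 840.3 W  (b) Q = 0.7351 VAR  (c) S = 840.3 VA  (d) PF = 1 (lagging)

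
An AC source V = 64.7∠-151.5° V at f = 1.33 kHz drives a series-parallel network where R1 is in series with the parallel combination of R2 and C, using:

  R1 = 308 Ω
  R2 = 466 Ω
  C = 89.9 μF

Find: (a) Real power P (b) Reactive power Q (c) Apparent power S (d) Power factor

Step 1 — Angular frequency: ω = 2π·f = 2π·1330 = 8357 rad/s.
Step 2 — Component impedances:
  R1: Z = R = 308 Ω
  R2: Z = R = 466 Ω
  C: Z = 1/(jωC) = -j/(ω·C) = 0 - j1.331 Ω
Step 3 — Parallel branch: R2 || C = 1/(1/R2 + 1/C) = 0.003802 - j1.331 Ω.
Step 4 — Series with R1: Z_total = R1 + (R2 || C) = 308 - j1.331 Ω = 308∠-0.2° Ω.
Step 5 — Source phasor: V = 64.7∠-151.5° V = -56.86 - j30.87 V.
Step 6 — Current: I = V / Z = -0.1842 - j0.101 A = 0.2101∠-151.3° A.
Step 7 — Complex power: S = V·I* = 13.59 - j0.05873 VA.
Step 8 — Real power: P = Re(S) = 13.59 W.
Step 9 — Reactive power: Q = Im(S) = -0.05873 VAR.
Step 10 — Apparent power: |S| = 13.59 VA.
Step 11 — Power factor: PF = P/|S| = 1 (leading).

(a) P = 13.59 W  (b) Q = -0.05873 VAR  (c) S = 13.59 VA  (d) PF = 1 (leading)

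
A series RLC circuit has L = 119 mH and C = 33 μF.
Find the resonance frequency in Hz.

Step 1 — Resonance condition Im(Z)=0 gives ω₀ = 1/√(LC).
Step 2 — ω₀ = 1/√(0.119·3.3e-05) = 504.6 rad/s.
Step 3 — f₀ = ω₀/(2π) = 80.31 Hz.

f₀ = 80.31 Hz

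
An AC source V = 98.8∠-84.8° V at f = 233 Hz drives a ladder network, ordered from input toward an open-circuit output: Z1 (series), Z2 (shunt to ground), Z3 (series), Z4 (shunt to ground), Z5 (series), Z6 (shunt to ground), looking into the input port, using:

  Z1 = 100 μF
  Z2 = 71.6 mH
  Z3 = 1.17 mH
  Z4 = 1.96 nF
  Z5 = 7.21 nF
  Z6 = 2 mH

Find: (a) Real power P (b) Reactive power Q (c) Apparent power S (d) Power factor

Step 1 — Angular frequency: ω = 2π·f = 2π·233 = 1464 rad/s.
Step 2 — Component impedances:
  Z1: Z = 1/(jωC) = -j/(ω·C) = 0 - j6.831 Ω
  Z2: Z = jωL = j·1464·0.0716 = 0 + j104.8 Ω
  Z3: Z = jωL = j·1464·0.00117 = 0 + j1.713 Ω
  Z4: Z = 1/(jωC) = -j/(ω·C) = 0 - j3.485e+05 Ω
  Z5: Z = 1/(jωC) = -j/(ω·C) = 0 - j9.474e+04 Ω
  Z6: Z = jωL = j·1464·0.002 = 0 + j2.928 Ω
Step 3 — Ladder network (open output): work backward from the far end, alternating series and parallel combinations. Z_in = 0 + j98.14 Ω = 98.14∠90.0° Ω.
Step 4 — Source phasor: V = 98.8∠-84.8° V = 8.954 - j98.39 V.
Step 5 — Current: I = V / Z = -1.003 - j0.09124 A = 1.007∠-174.8° A.
Step 6 — Complex power: S = V·I* = 0 + j99.47 VA.
Step 7 — Real power: P = Re(S) = 0 W.
Step 8 — Reactive power: Q = Im(S) = 99.47 VAR.
Step 9 — Apparent power: |S| = 99.47 VA.
Step 10 — Power factor: PF = P/|S| = 0 (lagging).

(a) P = 0 W  (b) Q = 99.47 VAR  (c) S = 99.47 VA  (d) PF = 0 (lagging)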